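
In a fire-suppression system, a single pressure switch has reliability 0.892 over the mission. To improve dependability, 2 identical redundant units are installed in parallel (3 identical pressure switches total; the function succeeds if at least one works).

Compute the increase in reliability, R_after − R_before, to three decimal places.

R_before = 0.892
R_after = 1 − (1 − 0.892)^3 = 0.999
ΔR = 0.999 − 0.892 = 0.107

0.107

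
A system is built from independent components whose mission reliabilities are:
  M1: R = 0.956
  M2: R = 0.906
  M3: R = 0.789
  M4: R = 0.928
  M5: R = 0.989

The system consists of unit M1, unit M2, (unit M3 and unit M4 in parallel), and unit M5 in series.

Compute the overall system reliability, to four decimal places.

0.8436

Parallel (M3 and M4): 1 − (1 − 0.789000)(1 − 0.928000) = 0.984808
Series (M1, M2, [0.984808], and M5): 0.956000 × 0.906000 × 0.984808 × 0.989000 = 0.8436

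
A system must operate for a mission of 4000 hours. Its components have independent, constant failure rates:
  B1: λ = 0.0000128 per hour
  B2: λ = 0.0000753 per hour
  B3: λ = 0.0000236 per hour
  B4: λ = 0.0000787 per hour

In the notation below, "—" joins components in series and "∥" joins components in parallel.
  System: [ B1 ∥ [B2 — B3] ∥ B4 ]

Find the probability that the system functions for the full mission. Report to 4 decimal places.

0.9956

R(B1) = exp(−0.0000128 × 4000) = 0.950089
R(B2) = exp(−0.0000753 × 4000) = 0.739930
R(B3) = exp(−0.0000236 × 4000) = 0.909919
R(B4) = exp(−0.0000787 × 4000) = 0.729935
Series (B2 and B3): 0.739930 × 0.909919 = 0.673276
Parallel (B1, [0.673276], and B4): 1 − (1 − 0.950089)(1 − 0.673276)(1 − 0.729935) = 0.9956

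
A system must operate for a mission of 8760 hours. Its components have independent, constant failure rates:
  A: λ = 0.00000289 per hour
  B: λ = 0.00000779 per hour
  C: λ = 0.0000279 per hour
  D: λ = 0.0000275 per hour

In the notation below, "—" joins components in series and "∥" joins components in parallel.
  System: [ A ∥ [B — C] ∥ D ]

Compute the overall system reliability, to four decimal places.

R(A) = exp(−0.00000289 × 8760) = 0.975001
R(B) = exp(−0.00000779 × 8760) = 0.934036
R(C) = exp(−0.0000279 × 8760) = 0.783171
R(D) = exp(−0.0000275 × 8760) = 0.785920
Series (B and C): 0.934036 × 0.783171 = 0.731510
Parallel (A, [0.731510], and D): 1 − (1 − 0.975001)(1 − 0.731510)(1 − 0.785920) = 0.9986

0.9986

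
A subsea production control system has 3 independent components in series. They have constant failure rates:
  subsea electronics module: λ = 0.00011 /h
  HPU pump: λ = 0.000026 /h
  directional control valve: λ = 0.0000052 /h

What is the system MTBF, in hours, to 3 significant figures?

7080

Series of exponential components: λ_sys = Σ λ_i
λ_sys = 0.00011 + 0.000026 + 0.0000052 = 1.4120e-04 /h
MTBF = 1 / λ_sys = 7080 h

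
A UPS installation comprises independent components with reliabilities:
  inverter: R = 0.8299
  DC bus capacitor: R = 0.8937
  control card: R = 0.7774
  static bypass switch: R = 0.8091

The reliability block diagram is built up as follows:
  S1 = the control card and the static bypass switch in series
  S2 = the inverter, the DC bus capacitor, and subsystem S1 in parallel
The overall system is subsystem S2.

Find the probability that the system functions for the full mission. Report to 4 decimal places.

Series (control card and static bypass switch): 0.777400 × 0.809100 = 0.628994
Parallel (inverter, DC bus capacitor, and [0.628994]): 1 − (1 − 0.829900)(1 − 0.893700)(1 − 0.628994) = 0.9933

0.9933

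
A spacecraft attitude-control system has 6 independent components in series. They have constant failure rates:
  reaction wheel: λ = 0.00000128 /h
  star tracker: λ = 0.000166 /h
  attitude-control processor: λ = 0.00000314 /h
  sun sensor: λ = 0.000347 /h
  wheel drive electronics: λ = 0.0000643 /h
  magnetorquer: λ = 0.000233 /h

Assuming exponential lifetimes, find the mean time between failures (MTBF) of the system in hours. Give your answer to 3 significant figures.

1230

Series of exponential components: λ_sys = Σ λ_i
λ_sys = 0.00000128 + 0.000166 + 0.00000314 + 0.000347 + 0.0000643 + 0.000233 = 8.1472e-04 /h
MTBF = 1 / λ_sys = 1230 h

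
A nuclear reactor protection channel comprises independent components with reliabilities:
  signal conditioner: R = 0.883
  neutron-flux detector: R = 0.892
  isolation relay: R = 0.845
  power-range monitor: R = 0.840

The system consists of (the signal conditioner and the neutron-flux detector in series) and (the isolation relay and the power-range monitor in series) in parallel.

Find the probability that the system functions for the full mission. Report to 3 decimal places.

Series (signal conditioner and neutron-flux detector): 0.88300 × 0.89200 = 0.78764
Series (isolation relay and power-range monitor): 0.84500 × 0.84000 = 0.70980
Parallel ([0.78764] and [0.70980]): 1 − (1 − 0.78764)(1 − 0.70980) = 0.938

0.938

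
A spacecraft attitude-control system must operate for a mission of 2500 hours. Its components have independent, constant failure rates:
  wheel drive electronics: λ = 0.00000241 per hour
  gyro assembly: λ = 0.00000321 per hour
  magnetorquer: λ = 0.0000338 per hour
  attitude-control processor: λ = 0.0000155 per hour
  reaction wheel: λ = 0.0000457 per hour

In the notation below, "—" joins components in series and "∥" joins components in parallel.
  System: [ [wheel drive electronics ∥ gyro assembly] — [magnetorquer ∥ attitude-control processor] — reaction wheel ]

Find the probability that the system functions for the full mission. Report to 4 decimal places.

0.8892

R(wheel drive electronics) = exp(−0.00000241 × 2500) = 0.993993
R(gyro assembly) = exp(−0.00000321 × 2500) = 0.992007
R(magnetorquer) = exp(−0.0000338 × 2500) = 0.918972
R(attitude-control processor) = exp(−0.0000155 × 2500) = 0.961991
R(reaction wheel) = exp(−0.0000457 × 2500) = 0.892035
Parallel (wheel drive electronics and gyro assembly): 1 − (1 − 0.993993)(1 − 0.992007) = 0.999952
Parallel (magnetorquer and attitude-control processor): 1 − (1 − 0.918972)(1 − 0.961991) = 0.996920
Series ([0.999952], [0.996920], and reaction wheel): 0.999952 × 0.996920 × 0.892035 = 0.8892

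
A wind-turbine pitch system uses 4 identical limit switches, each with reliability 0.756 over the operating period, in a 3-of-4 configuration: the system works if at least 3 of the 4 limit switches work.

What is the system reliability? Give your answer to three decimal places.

0.748

R = Σ_{i=3}^{4} C(4,i) p^i (1−p)^{4−i} with p = 0.756
C(4,3)·0.756^3·0.244^1 = 0.42171
C(4,4)·0.756^4·0.244^0 = 0.32665
Sum = 0.748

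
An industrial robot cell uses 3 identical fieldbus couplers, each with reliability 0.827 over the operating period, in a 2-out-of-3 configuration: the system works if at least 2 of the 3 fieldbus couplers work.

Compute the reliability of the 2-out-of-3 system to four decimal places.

R = Σ_{i=2}^{3} C(3,i) p^i (1−p)^{3−i} with p = 0.827
C(3,2)·0.827^2·0.173^1 = 0.354959
C(3,3)·0.827^3·0.173^0 = 0.565609
Sum = 0.9206

0.9206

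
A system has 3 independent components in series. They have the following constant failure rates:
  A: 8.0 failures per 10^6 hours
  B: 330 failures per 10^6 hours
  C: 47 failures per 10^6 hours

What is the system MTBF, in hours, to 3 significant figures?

2600

Series of exponential components: λ_sys = Σ λ_i
λ_sys = 0.0000080 + 0.00033 + 0.000047 = 3.8500e-04 /h
MTBF = 1 / λ_sys = 2600 h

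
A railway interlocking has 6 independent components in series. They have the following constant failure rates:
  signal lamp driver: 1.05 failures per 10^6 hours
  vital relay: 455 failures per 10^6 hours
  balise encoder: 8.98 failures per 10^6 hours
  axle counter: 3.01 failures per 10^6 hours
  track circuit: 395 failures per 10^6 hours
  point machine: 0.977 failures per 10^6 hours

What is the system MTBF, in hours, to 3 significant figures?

1160

Series of exponential components: λ_sys = Σ λ_i
λ_sys = 0.00000105 + 0.000455 + 0.00000898 + 0.00000301 + 0.000395 + 0.000000977 = 8.6402e-04 /h
MTBF = 1 / λ_sys = 1160 h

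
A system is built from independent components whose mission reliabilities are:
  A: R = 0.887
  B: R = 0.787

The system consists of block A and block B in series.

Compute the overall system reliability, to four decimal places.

0.6981

Series (A and B): 0.887000 × 0.787000 = 0.6981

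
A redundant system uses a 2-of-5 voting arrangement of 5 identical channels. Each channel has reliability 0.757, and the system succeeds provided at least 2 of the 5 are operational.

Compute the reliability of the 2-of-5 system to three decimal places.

R = Σ_{i=2}^{5} C(5,i) p^i (1−p)^{5−i} with p = 0.757
C(5,2)·0.757^2·0.243^3 = 0.08223
C(5,3)·0.757^3·0.243^2 = 0.25615
C(5,4)·0.757^4·0.243^1 = 0.39899
C(5,5)·0.757^5·0.243^0 = 0.24859
Sum = 0.986

0.986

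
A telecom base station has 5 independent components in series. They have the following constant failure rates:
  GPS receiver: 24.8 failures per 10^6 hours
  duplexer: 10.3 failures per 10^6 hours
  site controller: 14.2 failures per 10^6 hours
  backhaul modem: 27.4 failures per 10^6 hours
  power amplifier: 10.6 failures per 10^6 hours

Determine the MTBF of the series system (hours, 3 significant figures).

11500

Series of exponential components: λ_sys = Σ λ_i
λ_sys = 0.0000248 + 0.0000103 + 0.0000142 + 0.0000274 + 0.0000106 = 8.7300e-05 /h
MTBF = 1 / λ_sys = 11500 h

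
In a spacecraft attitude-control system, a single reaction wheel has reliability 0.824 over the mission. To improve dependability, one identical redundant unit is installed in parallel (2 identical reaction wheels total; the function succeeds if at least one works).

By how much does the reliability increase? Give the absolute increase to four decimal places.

0.1450

R_before = 0.824
R_after = 1 − (1 − 0.824)^2 = 0.9690
ΔR = 0.9690 − 0.824 = 0.1450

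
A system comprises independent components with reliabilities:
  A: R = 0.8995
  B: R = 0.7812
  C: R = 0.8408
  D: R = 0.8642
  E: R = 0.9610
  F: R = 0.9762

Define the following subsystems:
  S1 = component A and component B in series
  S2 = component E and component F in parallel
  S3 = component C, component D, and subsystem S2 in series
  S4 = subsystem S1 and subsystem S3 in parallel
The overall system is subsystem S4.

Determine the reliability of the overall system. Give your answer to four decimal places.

Series (A and B): 0.899500 × 0.781200 = 0.702689
Parallel (E and F): 1 − (1 − 0.961000)(1 − 0.976200) = 0.999072
Series (C, D, and [0.999072]): 0.840800 × 0.864200 × 0.999072 = 0.725945
Parallel ([0.702689] and [0.725945]): 1 − (1 − 0.702689)(1 − 0.725945) = 0.9185

0.9185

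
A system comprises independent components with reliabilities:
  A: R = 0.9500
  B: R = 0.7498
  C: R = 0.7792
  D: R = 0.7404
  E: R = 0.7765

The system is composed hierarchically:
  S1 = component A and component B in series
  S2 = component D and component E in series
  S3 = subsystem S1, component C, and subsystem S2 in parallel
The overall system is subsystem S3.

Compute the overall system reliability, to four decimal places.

Series (A and B): 0.950000 × 0.749800 = 0.712310
Series (D and E): 0.740400 × 0.776500 = 0.574921
Parallel ([0.712310], C, and [0.574921]): 1 − (1 − 0.712310)(1 − 0.779200)(1 − 0.574921) = 0.9730

0.9730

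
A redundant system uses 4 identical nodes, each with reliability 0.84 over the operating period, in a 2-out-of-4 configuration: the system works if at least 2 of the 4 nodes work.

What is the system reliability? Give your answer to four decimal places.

R = Σ_{i=2}^{4} C(4,i) p^i (1−p)^{4−i} with p = 0.84
C(4,2)·0.84^2·0.16^2 = 0.108380
C(4,3)·0.84^3·0.16^1 = 0.379331
C(4,4)·0.84^4·0.16^0 = 0.497871
Sum = 0.9856

0.9856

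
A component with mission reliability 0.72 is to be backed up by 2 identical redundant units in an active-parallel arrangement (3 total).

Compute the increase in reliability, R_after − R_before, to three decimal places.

0.258

R_before = 0.72
R_after = 1 − (1 − 0.72)^3 = 0.978
ΔR = 0.978 − 0.72 = 0.258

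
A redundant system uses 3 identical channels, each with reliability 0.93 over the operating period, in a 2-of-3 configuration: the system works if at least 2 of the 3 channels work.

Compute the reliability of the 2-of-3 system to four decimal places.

0.9860

R = Σ_{i=2}^{3} C(3,i) p^i (1−p)^{3−i} with p = 0.93
C(3,2)·0.93^2·0.07^1 = 0.181629
C(3,3)·0.93^3·0.07^0 = 0.804357
Sum = 0.9860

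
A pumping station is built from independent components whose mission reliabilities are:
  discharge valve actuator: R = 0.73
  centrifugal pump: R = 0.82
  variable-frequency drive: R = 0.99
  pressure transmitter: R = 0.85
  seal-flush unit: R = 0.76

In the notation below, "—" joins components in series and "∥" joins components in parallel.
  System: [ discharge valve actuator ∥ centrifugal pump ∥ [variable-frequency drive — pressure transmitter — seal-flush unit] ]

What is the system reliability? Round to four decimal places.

0.9825

Series (variable-frequency drive, pressure transmitter, and seal-flush unit): 0.990000 × 0.850000 × 0.760000 = 0.639540
Parallel (discharge valve actuator, centrifugal pump, and [0.639540]): 1 − (1 − 0.730000)(1 − 0.820000)(1 − 0.639540) = 0.9825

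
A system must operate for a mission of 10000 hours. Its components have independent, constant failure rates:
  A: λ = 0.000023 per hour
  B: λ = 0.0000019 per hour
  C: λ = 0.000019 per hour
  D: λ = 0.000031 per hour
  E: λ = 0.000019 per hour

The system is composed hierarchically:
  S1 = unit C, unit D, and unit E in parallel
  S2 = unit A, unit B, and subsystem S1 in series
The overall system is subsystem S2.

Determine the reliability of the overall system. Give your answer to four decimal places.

0.7734

R(A) = exp(−0.000023 × 10000) = 0.794534
R(B) = exp(−0.0000019 × 10000) = 0.981179
R(C) = exp(−0.000019 × 10000) = 0.826959
R(D) = exp(−0.000031 × 10000) = 0.733447
R(E) = exp(−0.000019 × 10000) = 0.826959
Parallel (C, D, and E): 1 − (1 − 0.826959)(1 − 0.733447)(1 − 0.826959) = 0.992019
Series (A, B, and [0.992019]): 0.794534 × 0.981179 × 0.992019 = 0.7734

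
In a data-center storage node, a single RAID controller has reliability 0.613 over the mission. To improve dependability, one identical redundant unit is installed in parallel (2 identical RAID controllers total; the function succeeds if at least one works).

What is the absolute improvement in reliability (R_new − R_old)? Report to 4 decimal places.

R_before = 0.613
R_after = 1 − (1 − 0.613)^2 = 0.8502
ΔR = 0.8502 − 0.613 = 0.2372

0.2372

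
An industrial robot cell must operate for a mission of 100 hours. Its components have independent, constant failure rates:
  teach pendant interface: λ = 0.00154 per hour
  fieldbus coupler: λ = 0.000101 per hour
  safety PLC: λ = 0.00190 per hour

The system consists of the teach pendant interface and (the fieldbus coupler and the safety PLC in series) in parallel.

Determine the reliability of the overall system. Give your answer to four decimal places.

R(teach pendant interface) = exp(−0.00154 × 100) = 0.857272
R(fieldbus coupler) = exp(−0.000101 × 100) = 0.989951
R(safety PLC) = exp(−0.00190 × 100) = 0.826959
Series (fieldbus coupler and safety PLC): 0.989951 × 0.826959 = 0.818649
Parallel (teach pendant interface and [0.818649]): 1 − (1 − 0.857272)(1 − 0.818649) = 0.9741

0.9741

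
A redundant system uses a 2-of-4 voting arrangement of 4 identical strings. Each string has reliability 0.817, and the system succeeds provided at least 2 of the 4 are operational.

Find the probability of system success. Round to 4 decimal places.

R = Σ_{i=2}^{4} C(4,i) p^i (1−p)^{4−i} with p = 0.817
C(4,2)·0.817^2·0.183^2 = 0.134121
C(4,3)·0.817^3·0.183^1 = 0.399188
C(4,4)·0.817^4·0.183^0 = 0.445542
Sum = 0.9789

0.9789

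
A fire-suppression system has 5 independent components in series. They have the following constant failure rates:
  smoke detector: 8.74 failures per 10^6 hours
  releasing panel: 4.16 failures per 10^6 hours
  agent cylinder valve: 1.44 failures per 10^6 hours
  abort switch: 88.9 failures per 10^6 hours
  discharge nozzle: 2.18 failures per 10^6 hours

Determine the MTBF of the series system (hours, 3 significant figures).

Series of exponential components: λ_sys = Σ λ_i
λ_sys = 0.00000874 + 0.00000416 + 0.00000144 + 0.0000889 + 0.00000218 = 1.0542e-04 /h
MTBF = 1 / λ_sys = 9490 h

9490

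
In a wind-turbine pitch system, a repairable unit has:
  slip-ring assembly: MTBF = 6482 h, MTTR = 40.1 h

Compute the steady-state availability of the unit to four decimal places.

0.9939

A(slip-ring assembly) = MTBF/(MTBF+MTTR) = 6482/(6482+40.1) = 0.9939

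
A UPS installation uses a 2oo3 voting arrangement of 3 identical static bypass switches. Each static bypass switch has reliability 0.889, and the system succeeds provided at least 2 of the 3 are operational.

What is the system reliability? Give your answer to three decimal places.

0.966

R = Σ_{i=2}^{3} C(3,i) p^i (1−p)^{3−i} with p = 0.889
C(3,2)·0.889^2·0.111^1 = 0.26318
C(3,3)·0.889^3·0.111^0 = 0.70260
Sum = 0.966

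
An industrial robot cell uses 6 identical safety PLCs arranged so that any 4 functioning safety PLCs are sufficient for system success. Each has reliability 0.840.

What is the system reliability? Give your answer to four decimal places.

0.9440

R = Σ_{i=4}^{6} C(6,i) p^i (1−p)^{6−i} with p = 0.840
C(6,4)·0.840^4·0.160^2 = 0.191183
C(6,5)·0.840^5·0.160^1 = 0.401483
C(6,6)·0.840^6·0.160^0 = 0.351298
Sum = 0.9440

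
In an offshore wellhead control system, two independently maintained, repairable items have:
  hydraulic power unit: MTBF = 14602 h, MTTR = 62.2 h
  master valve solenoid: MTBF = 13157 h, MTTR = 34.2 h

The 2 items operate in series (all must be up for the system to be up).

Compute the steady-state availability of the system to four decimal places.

0.9932

A(hydraulic power unit) = MTBF/(MTBF+MTTR) = 14602/(14602+62.2) = 0.995758
A(master valve solenoid) = MTBF/(MTBF+MTTR) = 13157/(13157+34.2) = 0.997407
Series availability: 0.995758 × 0.997407 = 0.9932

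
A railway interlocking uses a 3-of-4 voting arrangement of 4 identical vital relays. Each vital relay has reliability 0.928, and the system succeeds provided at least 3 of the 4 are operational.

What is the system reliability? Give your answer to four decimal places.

R = Σ_{i=3}^{4} C(4,i) p^i (1−p)^{4−i} with p = 0.928
C(4,3)·0.928^3·0.072^1 = 0.230163
C(4,4)·0.928^4·0.072^0 = 0.741638
Sum = 0.9718

0.9718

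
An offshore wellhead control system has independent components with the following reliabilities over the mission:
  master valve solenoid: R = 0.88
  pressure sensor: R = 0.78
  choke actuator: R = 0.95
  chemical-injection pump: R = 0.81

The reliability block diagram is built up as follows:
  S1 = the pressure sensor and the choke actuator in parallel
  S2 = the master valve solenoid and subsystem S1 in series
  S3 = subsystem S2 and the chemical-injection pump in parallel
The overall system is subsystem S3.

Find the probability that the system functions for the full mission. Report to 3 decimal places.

Parallel (pressure sensor and choke actuator): 1 − (1 − 0.78000)(1 − 0.95000) = 0.98900
Series (master valve solenoid and [0.98900]): 0.88000 × 0.98900 = 0.87032
Parallel ([0.87032] and chemical-injection pump): 1 − (1 − 0.87032)(1 − 0.81000) = 0.975

0.975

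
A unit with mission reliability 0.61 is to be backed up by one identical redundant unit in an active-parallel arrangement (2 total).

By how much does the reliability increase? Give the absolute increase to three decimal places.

R_before = 0.61
R_after = 1 − (1 − 0.61)^2 = 0.848
ΔR = 0.848 − 0.61 = 0.238

0.238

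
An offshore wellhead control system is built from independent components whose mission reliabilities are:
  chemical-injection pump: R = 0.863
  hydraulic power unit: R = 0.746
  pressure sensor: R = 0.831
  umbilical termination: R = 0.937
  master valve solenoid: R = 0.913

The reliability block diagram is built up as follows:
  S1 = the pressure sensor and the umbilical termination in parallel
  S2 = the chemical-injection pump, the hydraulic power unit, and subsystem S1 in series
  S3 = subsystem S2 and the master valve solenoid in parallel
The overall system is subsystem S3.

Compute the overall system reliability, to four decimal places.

0.9684

Parallel (pressure sensor and umbilical termination): 1 − (1 − 0.831000)(1 − 0.937000) = 0.989353
Series (chemical-injection pump, hydraulic power unit, and [0.989353]): 0.863000 × 0.746000 × 0.989353 = 0.636943
Parallel ([0.636943] and master valve solenoid): 1 − (1 − 0.636943)(1 − 0.913000) = 0.9684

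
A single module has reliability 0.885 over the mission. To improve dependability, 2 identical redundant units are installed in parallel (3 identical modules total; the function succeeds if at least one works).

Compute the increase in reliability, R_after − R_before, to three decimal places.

R_before = 0.885
R_after = 1 − (1 − 0.885)^3 = 0.998
ΔR = 0.998 − 0.885 = 0.113

0.113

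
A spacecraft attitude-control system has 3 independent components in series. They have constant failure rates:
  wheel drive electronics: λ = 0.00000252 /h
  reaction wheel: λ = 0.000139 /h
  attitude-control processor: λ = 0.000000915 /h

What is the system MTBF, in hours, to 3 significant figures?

Series of exponential components: λ_sys = Σ λ_i
λ_sys = 0.00000252 + 0.000139 + 0.000000915 = 1.4244e-04 /h
MTBF = 1 / λ_sys = 7020 h

7020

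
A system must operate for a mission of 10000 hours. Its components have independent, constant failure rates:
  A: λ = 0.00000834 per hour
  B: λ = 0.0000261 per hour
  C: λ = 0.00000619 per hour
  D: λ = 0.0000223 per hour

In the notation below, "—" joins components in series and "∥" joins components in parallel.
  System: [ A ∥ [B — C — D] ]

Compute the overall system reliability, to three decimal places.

R(A) = exp(−0.00000834 × 10000) = 0.91998
R(B) = exp(−0.0000261 × 10000) = 0.77028
R(C) = exp(−0.00000619 × 10000) = 0.93998
R(D) = exp(−0.0000223 × 10000) = 0.80011
Series (B, C, and D): 0.77028 × 0.93998 × 0.80011 = 0.57932
Parallel (A and [0.57932]): 1 − (1 − 0.91998)(1 − 0.57932) = 0.966

0.966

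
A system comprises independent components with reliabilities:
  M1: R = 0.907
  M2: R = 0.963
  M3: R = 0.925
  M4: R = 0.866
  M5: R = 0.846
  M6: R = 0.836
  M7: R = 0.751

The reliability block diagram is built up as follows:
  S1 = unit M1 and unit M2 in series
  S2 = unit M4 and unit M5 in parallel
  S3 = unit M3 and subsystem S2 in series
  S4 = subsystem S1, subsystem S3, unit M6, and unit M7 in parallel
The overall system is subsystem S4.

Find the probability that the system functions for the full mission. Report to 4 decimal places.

0.9995

Series (M1 and M2): 0.907000 × 0.963000 = 0.873441
Parallel (M4 and M5): 1 − (1 − 0.866000)(1 − 0.846000) = 0.979364
Series (M3 and [0.979364]): 0.925000 × 0.979364 = 0.905912
Parallel ([0.873441], [0.905912], M6, and M7): 1 − (1 − 0.873441)(1 − 0.905912)(1 − 0.836000)(1 − 0.751000) = 0.9995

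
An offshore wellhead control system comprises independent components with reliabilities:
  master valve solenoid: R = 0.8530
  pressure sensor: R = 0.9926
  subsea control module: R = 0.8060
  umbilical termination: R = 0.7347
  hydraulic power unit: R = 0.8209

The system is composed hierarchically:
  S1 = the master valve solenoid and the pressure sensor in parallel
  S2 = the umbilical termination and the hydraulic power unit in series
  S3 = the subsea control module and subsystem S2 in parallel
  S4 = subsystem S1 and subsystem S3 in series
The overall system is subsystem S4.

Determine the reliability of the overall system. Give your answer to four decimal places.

0.9220

Parallel (master valve solenoid and pressure sensor): 1 − (1 − 0.853000)(1 − 0.992600) = 0.998912
Series (umbilical termination and hydraulic power unit): 0.734700 × 0.820900 = 0.603115
Parallel (subsea control module and [0.603115]): 1 − (1 − 0.806000)(1 − 0.603115) = 0.923004
Series ([0.998912] and [0.923004]): 0.998912 × 0.923004 = 0.9220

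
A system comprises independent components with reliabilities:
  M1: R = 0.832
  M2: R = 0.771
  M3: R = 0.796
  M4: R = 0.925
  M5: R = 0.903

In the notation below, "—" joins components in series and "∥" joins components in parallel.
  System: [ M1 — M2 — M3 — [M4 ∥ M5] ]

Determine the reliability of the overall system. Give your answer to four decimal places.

Parallel (M4 and M5): 1 − (1 − 0.925000)(1 − 0.903000) = 0.992725
Series (M1, M2, M3, and [0.992725]): 0.832000 × 0.771000 × 0.796000 × 0.992725 = 0.5069

0.5069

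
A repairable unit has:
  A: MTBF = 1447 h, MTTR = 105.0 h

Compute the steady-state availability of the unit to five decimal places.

A(A) = MTBF/(MTBF+MTTR) = 1447/(1447+105.0) = 0.93235

0.93235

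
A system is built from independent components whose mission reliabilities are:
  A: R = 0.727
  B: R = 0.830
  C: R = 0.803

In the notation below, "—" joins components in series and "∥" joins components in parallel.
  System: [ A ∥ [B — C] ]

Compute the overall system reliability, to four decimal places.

Series (B and C): 0.830000 × 0.803000 = 0.666490
Parallel (A and [0.666490]): 1 − (1 − 0.727000)(1 − 0.666490) = 0.9090

0.9090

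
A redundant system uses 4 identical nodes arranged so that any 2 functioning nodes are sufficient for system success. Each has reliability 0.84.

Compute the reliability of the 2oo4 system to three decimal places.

0.986

R = Σ_{i=2}^{4} C(4,i) p^i (1−p)^{4−i} with p = 0.84
C(4,2)·0.84^2·0.16^2 = 0.10838
C(4,3)·0.84^3·0.16^1 = 0.37933
C(4,4)·0.84^4·0.16^0 = 0.49787
Sum = 0.986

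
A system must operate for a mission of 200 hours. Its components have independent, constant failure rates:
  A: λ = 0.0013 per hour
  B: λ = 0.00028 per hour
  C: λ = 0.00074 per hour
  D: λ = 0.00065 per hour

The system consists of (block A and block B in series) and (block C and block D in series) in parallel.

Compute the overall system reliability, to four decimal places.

R(A) = exp(−0.0013 × 200) = 0.771052
R(B) = exp(−0.00028 × 200) = 0.945539
R(C) = exp(−0.00074 × 200) = 0.862431
R(D) = exp(−0.00065 × 200) = 0.878095
Series (A and B): 0.771052 × 0.945539 = 0.729060
Series (C and D): 0.862431 × 0.878095 = 0.757296
Parallel ([0.729060] and [0.757296]): 1 − (1 − 0.729060)(1 − 0.757296) = 0.9342

0.9342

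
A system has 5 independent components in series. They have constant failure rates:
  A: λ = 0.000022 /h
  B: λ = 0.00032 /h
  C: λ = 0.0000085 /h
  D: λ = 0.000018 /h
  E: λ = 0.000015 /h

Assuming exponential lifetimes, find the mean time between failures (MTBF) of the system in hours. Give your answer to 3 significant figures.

2610

Series of exponential components: λ_sys = Σ λ_i
λ_sys = 0.000022 + 0.00032 + 0.0000085 + 0.000018 + 0.000015 = 3.8350e-04 /h
MTBF = 1 / λ_sys = 2610 h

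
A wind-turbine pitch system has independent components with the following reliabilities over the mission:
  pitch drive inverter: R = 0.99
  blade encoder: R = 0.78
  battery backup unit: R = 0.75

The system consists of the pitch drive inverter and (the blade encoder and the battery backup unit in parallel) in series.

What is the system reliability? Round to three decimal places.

Parallel (blade encoder and battery backup unit): 1 − (1 − 0.78000)(1 − 0.75000) = 0.94500
Series (pitch drive inverter and [0.94500]): 0.99000 × 0.94500 = 0.936

0.936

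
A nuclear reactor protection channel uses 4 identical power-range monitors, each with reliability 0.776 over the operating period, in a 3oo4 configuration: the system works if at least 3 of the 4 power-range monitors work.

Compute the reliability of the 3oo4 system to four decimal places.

R = Σ_{i=3}^{4} C(4,i) p^i (1−p)^{4−i} with p = 0.776
C(4,3)·0.776^3·0.224^1 = 0.418691
C(4,4)·0.776^4·0.224^0 = 0.362616
Sum = 0.7813

0.7813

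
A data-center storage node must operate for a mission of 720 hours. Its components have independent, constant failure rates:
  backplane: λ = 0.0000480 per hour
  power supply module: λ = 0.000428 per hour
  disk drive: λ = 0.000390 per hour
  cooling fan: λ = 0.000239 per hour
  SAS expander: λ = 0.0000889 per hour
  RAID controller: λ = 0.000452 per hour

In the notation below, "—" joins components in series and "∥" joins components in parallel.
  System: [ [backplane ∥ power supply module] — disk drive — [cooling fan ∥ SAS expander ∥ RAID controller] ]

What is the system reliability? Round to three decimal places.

R(backplane) = exp(−0.0000480 × 720) = 0.96603
R(power supply module) = exp(−0.000428 × 720) = 0.73480
R(disk drive) = exp(−0.000390 × 720) = 0.75518
R(cooling fan) = exp(−0.000239 × 720) = 0.84191
R(SAS expander) = exp(−0.0000889 × 720) = 0.93800
R(RAID controller) = exp(−0.000452 × 720) = 0.72221
Parallel (backplane and power supply module): 1 − (1 − 0.96603)(1 − 0.73480) = 0.99099
Parallel (cooling fan, SAS expander, and RAID controller): 1 − (1 − 0.84191)(1 − 0.93800)(1 − 0.72221) = 0.99728
Series ([0.99099], disk drive, and [0.99728]): 0.99099 × 0.75518 × 0.99728 = 0.746

0.746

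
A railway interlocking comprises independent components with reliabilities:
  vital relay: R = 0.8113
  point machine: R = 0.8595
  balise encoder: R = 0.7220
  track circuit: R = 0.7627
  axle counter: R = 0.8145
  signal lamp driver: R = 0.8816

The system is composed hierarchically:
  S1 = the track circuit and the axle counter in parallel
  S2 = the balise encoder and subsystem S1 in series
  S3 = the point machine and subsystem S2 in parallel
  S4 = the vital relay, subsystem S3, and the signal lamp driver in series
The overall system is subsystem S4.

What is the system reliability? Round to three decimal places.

0.684

Parallel (track circuit and axle counter): 1 − (1 − 0.76270)(1 − 0.81450) = 0.95598
Series (balise encoder and [0.95598]): 0.72200 × 0.95598 = 0.69022
Parallel (point machine and [0.69022]): 1 − (1 − 0.85950)(1 − 0.69022) = 0.95648
Series (vital relay, [0.95648], and signal lamp driver): 0.81130 × 0.95648 × 0.88160 = 0.684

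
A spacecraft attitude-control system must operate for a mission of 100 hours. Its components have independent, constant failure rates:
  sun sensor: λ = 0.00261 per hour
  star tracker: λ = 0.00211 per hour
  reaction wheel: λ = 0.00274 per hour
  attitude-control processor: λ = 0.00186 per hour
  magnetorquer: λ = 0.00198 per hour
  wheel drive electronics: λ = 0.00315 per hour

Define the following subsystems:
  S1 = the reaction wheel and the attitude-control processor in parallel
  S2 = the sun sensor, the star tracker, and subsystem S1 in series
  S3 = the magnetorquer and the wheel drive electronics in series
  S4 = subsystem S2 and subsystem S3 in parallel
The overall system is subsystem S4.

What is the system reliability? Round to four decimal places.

R(sun sensor) = exp(−0.00261 × 100) = 0.770281
R(star tracker) = exp(−0.00211 × 100) = 0.809774
R(reaction wheel) = exp(−0.00274 × 100) = 0.760332
R(attitude-control processor) = exp(−0.00186 × 100) = 0.830274
R(magnetorquer) = exp(−0.00198 × 100) = 0.820370
R(wheel drive electronics) = exp(−0.00315 × 100) = 0.729789
Parallel (reaction wheel and attitude-control processor): 1 − (1 − 0.760332)(1 − 0.830274) = 0.959322
Series (sun sensor, star tracker, and [0.959322]): 0.770281 × 0.809774 × 0.959322 = 0.598380
Series (magnetorquer and wheel drive electronics): 0.820370 × 0.729789 = 0.598697
Parallel ([0.598380] and [0.598697]): 1 − (1 − 0.598380)(1 − 0.598697) = 0.8388

0.8388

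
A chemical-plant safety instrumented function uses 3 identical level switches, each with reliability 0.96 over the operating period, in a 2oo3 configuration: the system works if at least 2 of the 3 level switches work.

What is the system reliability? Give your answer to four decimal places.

0.9953

R = Σ_{i=2}^{3} C(3,i) p^i (1−p)^{3−i} with p = 0.96
C(3,2)·0.96^2·0.04^1 = 0.110592
C(3,3)·0.96^3·0.04^0 = 0.884736
Sum = 0.9953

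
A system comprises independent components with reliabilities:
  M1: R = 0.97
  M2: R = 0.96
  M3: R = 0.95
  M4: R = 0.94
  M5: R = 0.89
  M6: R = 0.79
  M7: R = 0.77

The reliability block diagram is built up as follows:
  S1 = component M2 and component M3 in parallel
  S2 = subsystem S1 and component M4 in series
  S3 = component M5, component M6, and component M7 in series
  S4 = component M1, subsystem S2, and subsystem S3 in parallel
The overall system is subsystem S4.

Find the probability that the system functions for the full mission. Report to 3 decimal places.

0.999

Parallel (M2 and M3): 1 − (1 − 0.96000)(1 − 0.95000) = 0.99800
Series ([0.99800] and M4): 0.99800 × 0.94000 = 0.93812
Series (M5, M6, and M7): 0.89000 × 0.79000 × 0.77000 = 0.54139
Parallel (M1, [0.93812], and [0.54139]): 1 − (1 − 0.97000)(1 − 0.93812)(1 − 0.54139) = 0.999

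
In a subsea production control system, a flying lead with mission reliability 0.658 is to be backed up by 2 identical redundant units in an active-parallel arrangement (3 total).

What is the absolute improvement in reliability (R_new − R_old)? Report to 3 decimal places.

0.302

R_before = 0.658
R_after = 1 − (1 − 0.658)^3 = 0.960
ΔR = 0.960 − 0.658 = 0.302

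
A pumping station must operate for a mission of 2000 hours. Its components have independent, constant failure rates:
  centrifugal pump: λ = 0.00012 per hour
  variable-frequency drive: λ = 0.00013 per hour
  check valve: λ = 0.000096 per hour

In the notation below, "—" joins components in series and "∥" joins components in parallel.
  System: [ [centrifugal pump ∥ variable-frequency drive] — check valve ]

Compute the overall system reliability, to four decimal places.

0.7850

R(centrifugal pump) = exp(−0.00012 × 2000) = 0.786628
R(variable-frequency drive) = exp(−0.00013 × 2000) = 0.771052
R(check valve) = exp(−0.000096 × 2000) = 0.825307
Parallel (centrifugal pump and variable-frequency drive): 1 − (1 − 0.786628)(1 − 0.771052) = 0.951149
Series ([0.951149] and check valve): 0.951149 × 0.825307 = 0.7850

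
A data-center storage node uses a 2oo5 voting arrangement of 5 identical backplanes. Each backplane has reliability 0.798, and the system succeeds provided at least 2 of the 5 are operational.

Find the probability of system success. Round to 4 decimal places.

0.9930

R = Σ_{i=2}^{5} C(5,i) p^i (1−p)^{5−i} with p = 0.798
C(5,2)·0.798^2·0.202^3 = 0.052488
C(5,3)·0.798^3·0.202^2 = 0.207354
C(5,4)·0.798^4·0.202^1 = 0.409575
C(5,5)·0.798^5·0.202^0 = 0.323604
Sum = 0.9930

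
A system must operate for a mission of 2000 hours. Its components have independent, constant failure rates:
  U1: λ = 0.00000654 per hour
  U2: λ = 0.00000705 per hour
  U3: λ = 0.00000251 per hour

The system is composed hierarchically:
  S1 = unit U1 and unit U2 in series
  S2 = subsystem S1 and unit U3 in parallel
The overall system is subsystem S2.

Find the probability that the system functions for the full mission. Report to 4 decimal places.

R(U1) = exp(−0.00000654 × 2000) = 0.987005
R(U2) = exp(−0.00000705 × 2000) = 0.985999
R(U3) = exp(−0.00000251 × 2000) = 0.994993
Series (U1 and U2): 0.987005 × 0.985999 = 0.973186
Parallel ([0.973186] and U3): 1 − (1 − 0.973186)(1 − 0.994993) = 0.9999

0.9999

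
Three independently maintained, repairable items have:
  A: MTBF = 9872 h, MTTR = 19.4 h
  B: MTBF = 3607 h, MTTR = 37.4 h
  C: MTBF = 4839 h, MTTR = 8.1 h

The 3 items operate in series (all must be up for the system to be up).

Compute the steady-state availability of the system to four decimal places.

0.9861

A(A) = MTBF/(MTBF+MTTR) = 9872/(9872+19.4) = 0.998039
A(B) = MTBF/(MTBF+MTTR) = 3607/(3607+37.4) = 0.989738
A(C) = MTBF/(MTBF+MTTR) = 4839/(4839+8.1) = 0.998329
Series availability: 0.998039 × 0.989738 × 0.998329 = 0.9861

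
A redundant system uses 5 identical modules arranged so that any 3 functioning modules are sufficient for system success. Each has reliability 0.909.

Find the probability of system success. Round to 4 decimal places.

R = Σ_{i=3}^{5} C(5,i) p^i (1−p)^{5−i} with p = 0.909
C(5,3)·0.909^3·0.091^2 = 0.062198
C(5,4)·0.909^4·0.091^1 = 0.310647
C(5,5)·0.909^5·0.091^0 = 0.620611
Sum = 0.9935

0.9935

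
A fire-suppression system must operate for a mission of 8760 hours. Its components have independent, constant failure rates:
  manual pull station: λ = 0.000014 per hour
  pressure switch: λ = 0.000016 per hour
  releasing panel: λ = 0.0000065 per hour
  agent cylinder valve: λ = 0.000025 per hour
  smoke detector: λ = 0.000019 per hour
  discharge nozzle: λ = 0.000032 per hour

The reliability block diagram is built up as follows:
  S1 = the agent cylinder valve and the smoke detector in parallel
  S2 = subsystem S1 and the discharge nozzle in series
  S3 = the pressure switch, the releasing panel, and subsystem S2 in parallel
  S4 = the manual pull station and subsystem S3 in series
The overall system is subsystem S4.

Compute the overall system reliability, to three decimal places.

R(manual pull station) = exp(−0.000014 × 8760) = 0.88458
R(pressure switch) = exp(−0.000016 × 8760) = 0.86922
R(releasing panel) = exp(−0.0000065 × 8760) = 0.94465
R(agent cylinder valve) = exp(−0.000025 × 8760) = 0.80332
R(smoke detector) = exp(−0.000019 × 8760) = 0.84667
R(discharge nozzle) = exp(−0.000032 × 8760) = 0.75554
Parallel (agent cylinder valve and smoke detector): 1 − (1 − 0.80332)(1 − 0.84667) = 0.96984
Series ([0.96984] and discharge nozzle): 0.96984 × 0.75554 = 0.73275
Parallel (pressure switch, releasing panel, and [0.73275]): 1 − (1 − 0.86922)(1 − 0.94465)(1 − 0.73275) = 0.99807
Series (manual pull station and [0.99807]): 0.88458 × 0.99807 = 0.883

0.883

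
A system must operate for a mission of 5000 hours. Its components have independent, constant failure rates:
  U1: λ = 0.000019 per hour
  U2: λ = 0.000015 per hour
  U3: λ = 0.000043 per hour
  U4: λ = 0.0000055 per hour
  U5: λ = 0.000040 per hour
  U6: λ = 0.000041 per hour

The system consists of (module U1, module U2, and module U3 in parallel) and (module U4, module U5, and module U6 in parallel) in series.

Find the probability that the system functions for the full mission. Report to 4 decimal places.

0.9978

R(U1) = exp(−0.000019 × 5000) = 0.909373
R(U2) = exp(−0.000015 × 5000) = 0.927743
R(U3) = exp(−0.000043 × 5000) = 0.806541
R(U4) = exp(−0.0000055 × 5000) = 0.972875
R(U5) = exp(−0.000040 × 5000) = 0.818731
R(U6) = exp(−0.000041 × 5000) = 0.814647
Parallel (U1, U2, and U3): 1 − (1 − 0.909373)(1 − 0.927743)(1 − 0.806541) = 0.998733
Parallel (U4, U5, and U6): 1 − (1 − 0.972875)(1 − 0.818731)(1 − 0.814647) = 0.999089
Series ([0.998733] and [0.999089]): 0.998733 × 0.999089 = 0.9978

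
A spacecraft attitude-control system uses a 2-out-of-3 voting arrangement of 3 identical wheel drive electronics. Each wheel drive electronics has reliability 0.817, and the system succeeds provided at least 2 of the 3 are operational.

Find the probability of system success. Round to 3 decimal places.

0.912

R = Σ_{i=2}^{3} C(3,i) p^i (1−p)^{3−i} with p = 0.817
C(3,2)·0.817^2·0.183^1 = 0.36645
C(3,3)·0.817^3·0.183^0 = 0.54534
Sum = 0.912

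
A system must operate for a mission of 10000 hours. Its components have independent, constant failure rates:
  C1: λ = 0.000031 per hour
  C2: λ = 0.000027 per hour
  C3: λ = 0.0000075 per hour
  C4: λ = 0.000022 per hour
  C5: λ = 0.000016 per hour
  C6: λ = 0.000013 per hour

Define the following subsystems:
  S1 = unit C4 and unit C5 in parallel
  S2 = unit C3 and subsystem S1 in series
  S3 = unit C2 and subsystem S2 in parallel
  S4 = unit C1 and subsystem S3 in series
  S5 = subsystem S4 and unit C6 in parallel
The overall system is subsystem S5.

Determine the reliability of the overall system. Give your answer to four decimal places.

0.9654

R(C1) = exp(−0.000031 × 10000) = 0.733447
R(C2) = exp(−0.000027 × 10000) = 0.763379
R(C3) = exp(−0.0000075 × 10000) = 0.927743
R(C4) = exp(−0.000022 × 10000) = 0.802519
R(C5) = exp(−0.000016 × 10000) = 0.852144
R(C6) = exp(−0.000013 × 10000) = 0.878095
Parallel (C4 and C5): 1 − (1 − 0.802519)(1 − 0.852144) = 0.970801
Series (C3 and [0.970801]): 0.927743 × 0.970801 = 0.900654
Parallel (C2 and [0.900654]): 1 − (1 − 0.763379)(1 − 0.900654) = 0.976493
Series (C1 and [0.976493]): 0.733447 × 0.976493 = 0.716206
Parallel ([0.716206] and C6): 1 − (1 − 0.716206)(1 − 0.878095) = 0.9654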